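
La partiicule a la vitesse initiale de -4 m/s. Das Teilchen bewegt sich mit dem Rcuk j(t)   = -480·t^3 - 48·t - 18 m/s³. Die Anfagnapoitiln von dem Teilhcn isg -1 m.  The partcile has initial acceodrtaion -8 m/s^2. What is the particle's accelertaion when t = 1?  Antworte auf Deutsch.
Um dies zu lösen, müssen wir 1 Stammfunktion unserer Gleichung für den Ruck j(t) = -480·t^3 - 48·t - 18 finden. Durch Integration von dem Ruck und Verwendung der Anfangsbedingung a(0) = -8, erhalten wir a(t) = -120·t^4 - 24·t^2 - 18·t - 8. Wir haben die Beschleunigung a(t) = -120·t^4 - 24·t^2 - 18·t - 8. Durch Einsetzen von t = 1: a(1) = -170.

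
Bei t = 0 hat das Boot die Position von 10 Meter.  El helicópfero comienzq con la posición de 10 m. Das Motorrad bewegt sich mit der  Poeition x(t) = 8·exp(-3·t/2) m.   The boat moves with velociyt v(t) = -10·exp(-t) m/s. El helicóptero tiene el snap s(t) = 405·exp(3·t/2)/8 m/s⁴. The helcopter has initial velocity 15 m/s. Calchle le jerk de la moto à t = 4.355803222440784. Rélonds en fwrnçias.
En partant de la position x(t) = 8·exp(-3·t/2), nous prenons 3 dérivées. La dérivée de la position donne la vitesse: v(t) = -12·exp(-3·t/2). En prenant d/dt de v(t), nous trouvons a(t) = 18·exp(-3·t/2). La dérivée de l'accélération donne le jerk: j(t) = -27·exp(-3·t/2). De l'équation du jerk j(t) = -27·exp(-3·t/2), nous substituons t = 4.355803222440784 pour obtenir j = -0.0392474828642687.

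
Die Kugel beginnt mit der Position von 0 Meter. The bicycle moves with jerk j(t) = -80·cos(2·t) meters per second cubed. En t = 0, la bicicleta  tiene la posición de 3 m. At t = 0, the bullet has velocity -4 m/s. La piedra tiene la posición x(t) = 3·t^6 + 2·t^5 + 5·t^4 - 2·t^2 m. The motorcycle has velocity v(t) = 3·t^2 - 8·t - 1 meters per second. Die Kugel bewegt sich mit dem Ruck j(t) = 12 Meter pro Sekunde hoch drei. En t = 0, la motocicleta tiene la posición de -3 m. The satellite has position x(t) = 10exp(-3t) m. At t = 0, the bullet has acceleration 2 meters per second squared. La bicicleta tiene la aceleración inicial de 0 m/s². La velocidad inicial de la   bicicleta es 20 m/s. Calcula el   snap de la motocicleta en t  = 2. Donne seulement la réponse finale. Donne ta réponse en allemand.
Bei t = 2, s = 0.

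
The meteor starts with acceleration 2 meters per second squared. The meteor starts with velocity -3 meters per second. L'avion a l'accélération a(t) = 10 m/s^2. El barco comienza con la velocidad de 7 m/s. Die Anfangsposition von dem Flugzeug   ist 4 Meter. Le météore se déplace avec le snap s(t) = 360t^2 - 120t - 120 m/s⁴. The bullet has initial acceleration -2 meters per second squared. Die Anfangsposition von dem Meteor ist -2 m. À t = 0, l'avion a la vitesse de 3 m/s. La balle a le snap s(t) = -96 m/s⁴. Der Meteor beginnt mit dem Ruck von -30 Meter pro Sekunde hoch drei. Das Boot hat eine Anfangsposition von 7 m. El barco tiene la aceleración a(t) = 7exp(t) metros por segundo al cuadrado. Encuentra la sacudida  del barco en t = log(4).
Para resolver esto, necesitamos tomar 1 derivada de nuestra ecuación de la aceleración a(t) = 7·exp(t). La derivada de la aceleración da la sacudida: j(t) = 7·exp(t). De la ecuación de la sacudida j(t) = 7·exp(t), sustituimos t = log(4) para obtener j = 28.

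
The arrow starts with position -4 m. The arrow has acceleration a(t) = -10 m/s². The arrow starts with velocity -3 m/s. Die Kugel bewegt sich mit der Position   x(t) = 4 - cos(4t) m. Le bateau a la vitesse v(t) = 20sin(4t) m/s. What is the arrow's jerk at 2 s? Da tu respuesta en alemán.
Ausgehend von der Beschleunigung a(t) = -10, nehmen wir 1 Ableitung. Durch Ableiten von der Beschleunigung erhalten wir den Ruck: j(t) = 0. Wir haben den Ruck j(t) = 0. Durch Einsetzen von t = 2: j(2) = 0.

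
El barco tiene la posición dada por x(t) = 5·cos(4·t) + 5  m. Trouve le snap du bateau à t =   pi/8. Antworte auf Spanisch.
Debemos derivar nuestra ecuación de la posición x(t) = 5·cos(4·t) + 5 4 veces. La derivada de la posición da la velocidad: v(t) = -20·sin(4·t). Derivando la velocidad, obtenemos la aceleración: a(t) = -80·cos(4·t). La derivada de la aceleración da la sacudida: j(t) = 320·sin(4·t). Tomando d/dt de j(t), encontramos s(t) = 1280·cos(4·t). Tenemos el snap s(t) = 1280·cos(4·t). Sustituyendo t = pi/8: s(pi/8) = 0.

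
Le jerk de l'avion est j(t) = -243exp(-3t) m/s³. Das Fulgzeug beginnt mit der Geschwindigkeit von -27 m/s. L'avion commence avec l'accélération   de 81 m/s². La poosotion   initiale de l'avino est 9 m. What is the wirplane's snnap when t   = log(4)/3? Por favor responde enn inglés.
Starting from jerk j(t) = -243·exp(-3·t), we take 1 derivative. The derivative of jerk gives snap: s(t) = 729·exp(-3·t). From the given snap equation s(t) = 729·exp(-3·t), we substitute t = log(4)/3 to get s = 729/4.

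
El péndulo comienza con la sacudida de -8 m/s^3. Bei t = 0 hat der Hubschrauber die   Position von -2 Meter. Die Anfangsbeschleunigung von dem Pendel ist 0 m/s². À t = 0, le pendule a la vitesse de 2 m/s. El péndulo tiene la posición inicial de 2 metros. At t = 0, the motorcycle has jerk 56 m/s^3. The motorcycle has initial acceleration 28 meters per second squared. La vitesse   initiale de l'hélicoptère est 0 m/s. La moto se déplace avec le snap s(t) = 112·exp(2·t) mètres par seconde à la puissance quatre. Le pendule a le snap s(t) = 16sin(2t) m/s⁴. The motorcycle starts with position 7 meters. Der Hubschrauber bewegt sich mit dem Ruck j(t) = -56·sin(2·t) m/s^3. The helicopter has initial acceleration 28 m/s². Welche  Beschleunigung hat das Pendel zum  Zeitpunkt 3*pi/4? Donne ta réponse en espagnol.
Partiendo del snap s(t) = 16·sin(2·t), tomamos 2 integrales. La antiderivada del snap es la sacudida. Usando j(0) = -8, obtenemos j(t) = -8·cos(2·t). Integrando la sacudida y usando la condición inicial a(0) = 0, obtenemos a(t) = -4·sin(2·t). Tenemos la aceleración a(t) = -4·sin(2·t). Sustituyendo t = 3*pi/4: a(3*pi/4) = 4.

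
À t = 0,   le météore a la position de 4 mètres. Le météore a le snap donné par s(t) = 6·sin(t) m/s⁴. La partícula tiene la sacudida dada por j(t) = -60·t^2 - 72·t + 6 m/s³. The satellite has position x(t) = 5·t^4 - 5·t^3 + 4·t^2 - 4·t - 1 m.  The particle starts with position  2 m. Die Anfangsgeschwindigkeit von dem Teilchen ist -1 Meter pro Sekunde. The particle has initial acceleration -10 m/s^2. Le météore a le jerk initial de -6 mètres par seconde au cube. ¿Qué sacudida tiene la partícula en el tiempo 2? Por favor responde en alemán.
Wir haben den Ruck j(t) = -60·t^2 - 72·t + 6. Durch Einsetzen von t = 2: j(2) = -378.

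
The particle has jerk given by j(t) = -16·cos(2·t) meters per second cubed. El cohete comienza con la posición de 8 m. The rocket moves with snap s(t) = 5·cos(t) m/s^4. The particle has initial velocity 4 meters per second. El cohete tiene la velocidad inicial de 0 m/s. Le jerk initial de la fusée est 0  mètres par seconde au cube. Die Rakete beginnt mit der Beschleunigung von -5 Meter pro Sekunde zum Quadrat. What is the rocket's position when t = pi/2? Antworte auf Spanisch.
Necesitamos integrar nuestra ecuación del snap s(t) = 5·cos(t) 4 veces. La integral del snap es la sacudida. Usando j(0) = 0, obtenemos j(t) = 5·sin(t). La antiderivada de la sacudida es la aceleración. Usando a(0) = -5, obtenemos a(t) = -5·cos(t). Integrando la aceleración y usando la condición inicial v(0) = 0, obtenemos v(t) = -5·sin(t). Integrando la velocidad y usando la condición inicial x(0) = 8, obtenemos x(t) = 5·cos(t) + 3. Tenemos la posición x(t) = 5·cos(t) + 3. Sustituyendo t = pi/2: x(pi/2) = 3.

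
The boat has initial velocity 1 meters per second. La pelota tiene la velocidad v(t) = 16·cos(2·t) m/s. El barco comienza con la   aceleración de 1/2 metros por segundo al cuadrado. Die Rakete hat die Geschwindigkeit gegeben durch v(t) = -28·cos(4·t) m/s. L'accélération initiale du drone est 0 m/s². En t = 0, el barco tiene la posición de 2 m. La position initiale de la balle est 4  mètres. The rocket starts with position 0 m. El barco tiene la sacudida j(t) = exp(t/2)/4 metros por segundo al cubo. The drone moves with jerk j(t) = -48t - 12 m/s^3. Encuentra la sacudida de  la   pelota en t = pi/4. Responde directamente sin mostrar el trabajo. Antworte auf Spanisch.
La sacudida en t = pi/4 es j = 0.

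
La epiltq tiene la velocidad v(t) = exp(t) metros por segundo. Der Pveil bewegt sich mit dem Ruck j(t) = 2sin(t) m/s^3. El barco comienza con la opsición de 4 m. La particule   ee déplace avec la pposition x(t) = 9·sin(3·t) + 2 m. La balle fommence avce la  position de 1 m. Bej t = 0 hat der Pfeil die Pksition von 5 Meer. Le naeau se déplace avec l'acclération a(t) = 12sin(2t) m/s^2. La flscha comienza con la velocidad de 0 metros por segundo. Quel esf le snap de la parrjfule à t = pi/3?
Pour résoudre ceci, nous devons prendre 4 dérivées de notre équation de la position x(t) = 9·sin(3·t) + 2. La dérivée de la position donne la vitesse: v(t) = 27·cos(3·t). En dérivant la vitesse, nous obtenons l'accélération: a(t) = -81·sin(3·t). En dérivant l'accélération, nous obtenons le jerk: j(t) = -243·cos(3·t). La dérivée du jerk donne le snap: s(t) = 729·sin(3·t). En utilisant s(t) = 729·sin(3·t) et en substituant t = pi/3, nous trouvons s = 0.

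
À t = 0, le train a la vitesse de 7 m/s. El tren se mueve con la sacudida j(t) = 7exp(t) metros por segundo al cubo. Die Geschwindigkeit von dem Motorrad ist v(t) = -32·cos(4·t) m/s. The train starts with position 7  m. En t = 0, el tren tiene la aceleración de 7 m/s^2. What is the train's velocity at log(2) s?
We need to integrate our jerk equation j(t) = 7·exp(t) 2 times. Taking ∫j(t)dt and applying a(0) = 7, we find a(t) = 7·exp(t). Taking ∫a(t)dt and applying v(0) = 7, we find v(t) = 7·exp(t). We have velocity v(t) = 7·exp(t). Substituting t = log(2): v(log(2)) = 14.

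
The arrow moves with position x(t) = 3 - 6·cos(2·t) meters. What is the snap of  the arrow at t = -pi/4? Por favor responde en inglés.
Starting from position x(t) = 3 - 6·cos(2·t), we take 4 derivatives. Differentiating position, we get velocity: v(t) = 12·sin(2·t). Taking d/dt of v(t), we find a(t) = 24·cos(2·t). The derivative of acceleration gives jerk: j(t) = -48·sin(2·t). The derivative of jerk gives snap: s(t) = -96·cos(2·t). Using s(t) = -96·cos(2·t) and substituting t = -pi/4, we find s = 0.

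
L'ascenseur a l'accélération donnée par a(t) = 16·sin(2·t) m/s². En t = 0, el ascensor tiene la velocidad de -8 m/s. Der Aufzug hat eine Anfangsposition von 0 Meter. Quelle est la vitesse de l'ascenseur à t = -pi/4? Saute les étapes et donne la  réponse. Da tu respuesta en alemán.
Die Geschwindigkeit bei t = -pi/4 ist v = 0.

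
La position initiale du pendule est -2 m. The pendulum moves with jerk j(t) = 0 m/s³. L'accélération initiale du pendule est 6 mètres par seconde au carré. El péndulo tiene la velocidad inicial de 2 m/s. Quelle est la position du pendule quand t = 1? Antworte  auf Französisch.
En partant du jerk j(t) = 0, nous prenons 3 intégrales. En intégrant le jerk et en utilisant la condition initiale a(0) = 6, nous obtenons a(t) = 6. La primitive de l'accélération, avec v(0) = 2, donne la vitesse: v(t) = 6·t + 2. La primitive de la vitesse est la position. En utilisant x(0) = -2, nous obtenons x(t) = 3·t^2 + 2·t - 2. En utilisant x(t) = 3·t^2 + 2·t - 2 et en substituant t = 1, nous trouvons x = 3.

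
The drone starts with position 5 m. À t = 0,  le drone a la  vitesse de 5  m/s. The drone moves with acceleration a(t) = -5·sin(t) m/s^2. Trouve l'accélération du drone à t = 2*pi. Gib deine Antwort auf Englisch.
We have acceleration a(t) = -5·sin(t). Substituting t = 2*pi: a(2*pi) = 0.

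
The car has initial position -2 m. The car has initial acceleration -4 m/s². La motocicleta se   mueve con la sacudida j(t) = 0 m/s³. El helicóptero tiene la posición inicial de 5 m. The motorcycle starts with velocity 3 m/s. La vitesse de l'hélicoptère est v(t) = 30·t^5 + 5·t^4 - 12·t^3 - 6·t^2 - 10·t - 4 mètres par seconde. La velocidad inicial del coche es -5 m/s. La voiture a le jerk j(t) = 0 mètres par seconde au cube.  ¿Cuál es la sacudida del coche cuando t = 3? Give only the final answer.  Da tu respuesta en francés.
j(3) = 0.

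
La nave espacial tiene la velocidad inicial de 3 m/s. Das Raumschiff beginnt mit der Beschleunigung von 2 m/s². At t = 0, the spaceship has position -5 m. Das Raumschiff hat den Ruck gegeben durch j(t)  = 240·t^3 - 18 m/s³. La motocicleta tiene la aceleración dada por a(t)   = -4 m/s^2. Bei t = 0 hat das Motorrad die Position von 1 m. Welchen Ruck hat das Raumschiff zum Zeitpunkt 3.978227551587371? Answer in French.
De l'équation du jerk j(t) = 240·t^3 - 18, nous substituons t = 3.978227551587371 pour obtenir j = 15092.5441510348.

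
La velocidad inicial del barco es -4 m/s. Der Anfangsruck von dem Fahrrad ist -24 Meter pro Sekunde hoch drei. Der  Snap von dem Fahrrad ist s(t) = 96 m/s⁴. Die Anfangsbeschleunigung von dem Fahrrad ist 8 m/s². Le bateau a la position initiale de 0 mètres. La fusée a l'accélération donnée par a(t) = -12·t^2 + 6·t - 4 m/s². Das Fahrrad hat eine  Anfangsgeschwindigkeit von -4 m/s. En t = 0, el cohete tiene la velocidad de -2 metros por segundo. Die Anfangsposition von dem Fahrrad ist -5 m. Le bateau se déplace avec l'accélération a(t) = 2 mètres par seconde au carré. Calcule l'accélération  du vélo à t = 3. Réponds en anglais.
To find the answer, we compute 2 antiderivatives of s(t) = 96. Finding the integral of s(t) and using j(0) = -24: j(t) = 96·t - 24. Finding the antiderivative of j(t) and using a(0) = 8: a(t) = 48·t^2 - 24·t + 8. From the given acceleration equation a(t) = 48·t^2 - 24·t + 8, we substitute t = 3 to get a = 368.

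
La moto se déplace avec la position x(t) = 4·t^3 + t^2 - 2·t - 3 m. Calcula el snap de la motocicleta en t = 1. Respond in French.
En partant de la position x(t) = 4·t^3 + t^2 - 2·t - 3, nous prenons 4 dérivées. La dérivée de la position donne la vitesse: v(t) = 12·t^2 + 2·t - 2. En dérivant la vitesse, nous obtenons l'accélération: a(t) = 24·t + 2. En dérivant l'accélération, nous obtenons le jerk: j(t) = 24. En prenant d/dt de j(t), nous trouvons s(t) = 0. En utilisant s(t) = 0 et en substituant t = 1, nous trouvons s = 0.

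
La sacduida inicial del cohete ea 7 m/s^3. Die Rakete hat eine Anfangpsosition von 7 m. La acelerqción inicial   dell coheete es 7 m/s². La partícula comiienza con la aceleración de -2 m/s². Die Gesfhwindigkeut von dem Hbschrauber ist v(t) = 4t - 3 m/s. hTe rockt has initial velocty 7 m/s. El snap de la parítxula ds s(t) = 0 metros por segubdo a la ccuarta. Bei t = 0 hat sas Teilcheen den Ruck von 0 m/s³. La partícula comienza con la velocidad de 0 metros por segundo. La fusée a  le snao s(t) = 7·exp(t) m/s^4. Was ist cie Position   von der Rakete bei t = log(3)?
Wir müssen unsere Gleichung für den Snap s(t) = 7·exp(t) 4-mal integrieren. Das Integral von dem Snap, mit j(0) = 7, ergibt den Ruck: j(t) = 7·exp(t). Durch Integration von dem Ruck und Verwendung der Anfangsbedingung a(0) = 7, erhalten wir a(t) = 7·exp(t). Die Stammfunktion von der Beschleunigung, mit v(0) = 7, ergibt die Geschwindigkeit: v(t) = 7·exp(t). Die Stammfunktion von der Geschwindigkeit, mit x(0) = 7, ergibt die Position: x(t) = 7·exp(t). Mit x(t) = 7·exp(t) und Einsetzen von t = log(3), finden wir x = 21.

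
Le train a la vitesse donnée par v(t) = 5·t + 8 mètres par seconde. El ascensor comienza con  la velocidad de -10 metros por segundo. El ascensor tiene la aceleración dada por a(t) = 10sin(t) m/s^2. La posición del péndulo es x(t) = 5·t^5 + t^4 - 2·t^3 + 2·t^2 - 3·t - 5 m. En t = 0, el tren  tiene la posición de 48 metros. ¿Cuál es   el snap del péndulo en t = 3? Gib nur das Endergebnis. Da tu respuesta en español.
s(3) = 1824.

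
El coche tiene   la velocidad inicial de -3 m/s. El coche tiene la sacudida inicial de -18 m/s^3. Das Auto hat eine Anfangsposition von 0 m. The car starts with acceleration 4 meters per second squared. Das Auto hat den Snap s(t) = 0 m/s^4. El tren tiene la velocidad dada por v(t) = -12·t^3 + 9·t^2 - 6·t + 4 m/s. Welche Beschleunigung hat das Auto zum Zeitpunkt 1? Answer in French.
Nous devons intégrer notre équation du snap s(t) = 0 2 fois. En prenant ∫s(t)dt et en appliquant j(0) = -18, nous trouvons j(t) = -18. En prenant ∫j(t)dt et en appliquant a(0) = 4, nous trouvons a(t) = 4 - 18·t. Nous avons l'accélération a(t) = 4 - 18·t. En substituant t = 1: a(1) = -14.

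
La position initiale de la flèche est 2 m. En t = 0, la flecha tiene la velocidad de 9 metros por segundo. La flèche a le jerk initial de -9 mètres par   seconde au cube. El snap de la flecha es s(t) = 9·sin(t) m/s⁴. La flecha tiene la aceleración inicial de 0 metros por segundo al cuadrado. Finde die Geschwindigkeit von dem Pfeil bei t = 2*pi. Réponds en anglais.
We must find the antiderivative of our snap equation s(t) = 9·sin(t) 3 times. Taking ∫s(t)dt and applying j(0) = -9, we find j(t) = -9·cos(t). The integral of jerk, with a(0) = 0, gives acceleration: a(t) = -9·sin(t). The antiderivative of acceleration is velocity. Using v(0) = 9, we get v(t) = 9·cos(t). We have velocity v(t) = 9·cos(t). Substituting t = 2*pi: v(2*pi) = 9.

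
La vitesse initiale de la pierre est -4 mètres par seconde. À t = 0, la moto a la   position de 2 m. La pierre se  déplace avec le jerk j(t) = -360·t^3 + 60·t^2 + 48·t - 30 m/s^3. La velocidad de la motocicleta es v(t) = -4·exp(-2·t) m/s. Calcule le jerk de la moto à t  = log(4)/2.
Pour résoudre ceci, nous devons prendre 2 dérivées de notre équation de la vitesse v(t) = -4·exp(-2·t). En prenant d/dt de v(t), nous trouvons a(t) = 8·exp(-2·t). En prenant d/dt de a(t), nous trouvons j(t) = -16·exp(-2·t). De l'équation du jerk j(t) = -16·exp(-2·t), nous substituons t = log(4)/2 pour obtenir j = -4.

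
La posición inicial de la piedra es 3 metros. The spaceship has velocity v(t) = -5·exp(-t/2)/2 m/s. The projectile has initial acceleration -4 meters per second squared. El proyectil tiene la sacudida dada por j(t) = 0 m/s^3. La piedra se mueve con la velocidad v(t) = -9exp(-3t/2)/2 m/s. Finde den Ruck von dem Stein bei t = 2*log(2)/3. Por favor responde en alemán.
Wir müssen unsere Gleichung für die Geschwindigkeit v(t) = -9·exp(-3·t/2)/2 2-mal ableiten. Die Ableitung von der Geschwindigkeit ergibt die Beschleunigung: a(t) = 27·exp(-3·t/2)/4. Die Ableitung von der Beschleunigung ergibt den Ruck: j(t) = -81·exp(-3·t/2)/8. Aus der Gleichung für den Ruck j(t) = -81·exp(-3·t/2)/8, setzen wir t = 2*log(2)/3 ein und erhalten j = -81/16.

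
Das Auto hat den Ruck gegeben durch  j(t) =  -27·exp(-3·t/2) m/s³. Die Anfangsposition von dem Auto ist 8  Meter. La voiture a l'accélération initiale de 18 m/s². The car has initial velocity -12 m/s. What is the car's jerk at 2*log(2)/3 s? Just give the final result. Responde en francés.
Le jerk à t = 2*log(2)/3 est j = -27/2.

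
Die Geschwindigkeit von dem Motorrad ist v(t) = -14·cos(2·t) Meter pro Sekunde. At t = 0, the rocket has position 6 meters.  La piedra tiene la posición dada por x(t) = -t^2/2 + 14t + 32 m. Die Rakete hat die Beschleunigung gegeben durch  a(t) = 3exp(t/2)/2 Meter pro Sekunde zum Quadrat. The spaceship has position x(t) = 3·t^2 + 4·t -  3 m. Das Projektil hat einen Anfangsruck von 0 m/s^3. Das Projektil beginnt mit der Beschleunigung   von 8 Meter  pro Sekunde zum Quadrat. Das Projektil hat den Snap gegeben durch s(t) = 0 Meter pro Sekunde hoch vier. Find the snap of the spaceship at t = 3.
We must differentiate our position equation x(t) = 3·t^2 + 4·t - 3 4 times. Taking d/dt of x(t), we find v(t) = 6·t + 4. Differentiating velocity, we get acceleration: a(t) = 6. Differentiating acceleration, we get jerk: j(t) = 0. Taking d/dt of j(t), we find s(t) = 0. We have snap s(t) = 0. Substituting t = 3: s(3) = 0.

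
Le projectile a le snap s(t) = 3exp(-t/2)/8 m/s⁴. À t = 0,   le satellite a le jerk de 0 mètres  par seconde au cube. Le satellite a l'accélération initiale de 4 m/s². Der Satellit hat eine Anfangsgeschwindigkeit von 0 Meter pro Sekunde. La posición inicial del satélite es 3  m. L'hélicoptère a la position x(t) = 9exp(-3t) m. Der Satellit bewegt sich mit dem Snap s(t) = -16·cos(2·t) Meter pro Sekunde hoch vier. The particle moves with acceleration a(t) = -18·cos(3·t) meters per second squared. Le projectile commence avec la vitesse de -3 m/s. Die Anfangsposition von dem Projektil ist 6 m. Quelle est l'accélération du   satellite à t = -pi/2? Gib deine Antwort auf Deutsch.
Wir müssen unsere Gleichung für den Snap s(t) = -16·cos(2·t) 2-mal integrieren. Durch Integration von dem Snap und Verwendung der Anfangsbedingung j(0) = 0, erhalten wir j(t) = -8·sin(2·t). Durch Integration von dem Ruck und Verwendung der Anfangsbedingung a(0) = 4, erhalten wir a(t) = 4·cos(2·t). Wir haben die Beschleunigung a(t) = 4·cos(2·t). Durch Einsetzen von t = -pi/2: a(-pi/2) = -4.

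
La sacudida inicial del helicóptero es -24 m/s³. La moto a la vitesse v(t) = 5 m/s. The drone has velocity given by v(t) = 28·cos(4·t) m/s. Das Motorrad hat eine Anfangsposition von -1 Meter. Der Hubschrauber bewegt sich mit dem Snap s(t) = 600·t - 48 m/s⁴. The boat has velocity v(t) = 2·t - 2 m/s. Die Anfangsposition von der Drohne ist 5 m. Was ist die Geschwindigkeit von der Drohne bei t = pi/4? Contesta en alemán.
Mit v(t) = 28·cos(4·t) und Einsetzen von t = pi/4, finden wir v = -28.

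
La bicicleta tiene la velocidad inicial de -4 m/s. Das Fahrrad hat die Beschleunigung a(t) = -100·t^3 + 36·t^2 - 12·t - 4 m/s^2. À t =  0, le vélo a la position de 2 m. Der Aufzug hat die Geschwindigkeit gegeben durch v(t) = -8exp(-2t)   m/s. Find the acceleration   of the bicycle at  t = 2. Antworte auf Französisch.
Nous avons l'accélération a(t) = -100·t^3 + 36·t^2 - 12·t - 4. En substituant t = 2: a(2) = -684.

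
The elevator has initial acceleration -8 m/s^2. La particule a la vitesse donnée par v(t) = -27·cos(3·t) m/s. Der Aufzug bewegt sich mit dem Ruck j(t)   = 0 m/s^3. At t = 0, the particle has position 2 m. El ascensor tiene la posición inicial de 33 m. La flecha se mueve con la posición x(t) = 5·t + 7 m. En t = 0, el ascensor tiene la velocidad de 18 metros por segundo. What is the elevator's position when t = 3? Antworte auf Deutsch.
Ausgehend von dem Ruck j(t) = 0, nehmen wir 3 Integrale. Die Stammfunktion von dem Ruck, mit a(0) = -8, ergibt die Beschleunigung: a(t) = -8. Die Stammfunktion von der Beschleunigung, mit v(0) = 18, ergibt die Geschwindigkeit: v(t) = 18 - 8·t. Mit ∫v(t)dt und Anwendung von x(0) = 33, finden wir x(t) = -4·t^2 + 18·t + 33. Wir haben die Position x(t) = -4·t^2 + 18·t + 33. Durch Einsetzen von t = 3: x(3) = 51.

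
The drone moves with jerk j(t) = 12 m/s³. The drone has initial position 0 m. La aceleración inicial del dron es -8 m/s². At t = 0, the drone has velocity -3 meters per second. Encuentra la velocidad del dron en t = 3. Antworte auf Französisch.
Nous devons intégrer notre équation du jerk j(t) = 12 2 fois. La primitive du jerk, avec a(0) = -8, donne l'accélération: a(t) = 12·t - 8. L'intégrale de l'accélération est la vitesse. En utilisant v(0) = -3, nous obtenons v(t) = 6·t^2 - 8·t - 3. Nous avons la vitesse v(t) = 6·t^2 - 8·t - 3. En substituant t = 3: v(3) = 27.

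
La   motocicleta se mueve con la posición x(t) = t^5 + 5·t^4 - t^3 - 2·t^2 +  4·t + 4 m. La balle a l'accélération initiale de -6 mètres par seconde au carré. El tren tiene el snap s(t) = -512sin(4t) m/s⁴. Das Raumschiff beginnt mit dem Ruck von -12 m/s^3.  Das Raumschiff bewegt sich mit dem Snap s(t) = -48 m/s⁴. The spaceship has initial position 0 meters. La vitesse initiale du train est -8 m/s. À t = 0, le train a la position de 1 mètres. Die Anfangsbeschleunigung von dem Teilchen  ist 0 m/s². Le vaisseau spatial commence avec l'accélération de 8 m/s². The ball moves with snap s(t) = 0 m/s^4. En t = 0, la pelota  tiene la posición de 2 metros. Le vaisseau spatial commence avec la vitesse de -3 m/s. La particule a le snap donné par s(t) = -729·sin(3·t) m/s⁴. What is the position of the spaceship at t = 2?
Starting from snap s(t) = -48, we take 4 integrals. Integrating snap and using the initial condition j(0) = -12, we get j(t) = -48·t - 12. Taking ∫j(t)dt and applying a(0) = 8, we find a(t) = -24·t^2 - 12·t + 8. The integral of acceleration is velocity. Using v(0) = -3, we get v(t) = -8·t^3 - 6·t^2 + 8·t - 3. Integrating velocity and using the initial condition x(0) = 0, we get x(t) = -2·t^4 - 2·t^3 + 4·t^2 - 3·t. We have position x(t) = -2·t^4 - 2·t^3 + 4·t^2 - 3·t. Substituting t = 2: x(2) = -38.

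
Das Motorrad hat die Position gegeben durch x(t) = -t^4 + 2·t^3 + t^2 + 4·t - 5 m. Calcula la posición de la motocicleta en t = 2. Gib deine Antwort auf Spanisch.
Usando x(t) = -t^4 + 2·t^3 + t^2 + 4·t - 5 y sustituyendo t = 2, encontramos x = 7.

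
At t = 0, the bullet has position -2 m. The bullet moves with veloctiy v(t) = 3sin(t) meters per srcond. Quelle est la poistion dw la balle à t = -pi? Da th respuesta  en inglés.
We must find the antiderivative of our velocity equation v(t) = 3·sin(t) 1 time. Taking ∫v(t)dt and applying x(0) = -2, we find x(t) = 1 - 3·cos(t). We have position x(t) = 1 - 3·cos(t). Substituting t = -pi: x(-pi) = 4.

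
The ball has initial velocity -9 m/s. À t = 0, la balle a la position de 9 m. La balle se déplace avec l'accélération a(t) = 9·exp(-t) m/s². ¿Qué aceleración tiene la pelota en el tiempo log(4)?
De la ecuación de la aceleración a(t) = 9·exp(-t), sustituimos t = log(4) para obtener a = 9/4.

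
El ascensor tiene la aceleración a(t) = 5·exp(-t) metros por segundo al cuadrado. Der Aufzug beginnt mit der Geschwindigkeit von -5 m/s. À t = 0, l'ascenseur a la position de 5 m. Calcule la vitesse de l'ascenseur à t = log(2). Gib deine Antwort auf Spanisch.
Debemos encontrar la antiderivada de nuestra ecuación de la aceleración a(t) = 5·exp(-t) 1 vez. La antiderivada de la aceleración, con v(0) = -5, da la velocidad: v(t) = -5·exp(-t). Tenemos la velocidad v(t) = -5·exp(-t). Sustituyendo t = log(2): v(log(2)) = -5/2.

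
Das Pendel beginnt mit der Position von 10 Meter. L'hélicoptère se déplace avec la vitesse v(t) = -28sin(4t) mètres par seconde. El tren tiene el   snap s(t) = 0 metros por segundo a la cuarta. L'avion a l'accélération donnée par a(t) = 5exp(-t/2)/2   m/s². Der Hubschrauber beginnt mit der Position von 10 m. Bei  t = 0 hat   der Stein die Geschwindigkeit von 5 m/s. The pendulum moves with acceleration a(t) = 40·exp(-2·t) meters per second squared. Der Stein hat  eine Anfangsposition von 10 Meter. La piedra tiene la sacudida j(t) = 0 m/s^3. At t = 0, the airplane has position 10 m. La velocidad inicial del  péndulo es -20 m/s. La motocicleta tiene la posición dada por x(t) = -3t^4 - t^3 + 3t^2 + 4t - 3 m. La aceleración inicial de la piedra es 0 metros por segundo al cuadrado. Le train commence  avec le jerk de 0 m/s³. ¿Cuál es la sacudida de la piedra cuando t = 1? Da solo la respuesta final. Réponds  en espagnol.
j(1) = 0.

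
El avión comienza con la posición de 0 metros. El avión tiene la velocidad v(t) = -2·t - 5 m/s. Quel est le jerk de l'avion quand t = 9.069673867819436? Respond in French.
Pour résoudre ceci, nous devons prendre 2 dérivées de notre équation de la vitesse v(t) = -2·t - 5. En prenant d/dt de v(t), nous trouvons a(t) = -2. En prenant d/dt de a(t), nous trouvons j(t) = 0. De l'équation du jerk j(t) = 0, nous substituons t = 9.069673867819436 pour obtenir j = 0.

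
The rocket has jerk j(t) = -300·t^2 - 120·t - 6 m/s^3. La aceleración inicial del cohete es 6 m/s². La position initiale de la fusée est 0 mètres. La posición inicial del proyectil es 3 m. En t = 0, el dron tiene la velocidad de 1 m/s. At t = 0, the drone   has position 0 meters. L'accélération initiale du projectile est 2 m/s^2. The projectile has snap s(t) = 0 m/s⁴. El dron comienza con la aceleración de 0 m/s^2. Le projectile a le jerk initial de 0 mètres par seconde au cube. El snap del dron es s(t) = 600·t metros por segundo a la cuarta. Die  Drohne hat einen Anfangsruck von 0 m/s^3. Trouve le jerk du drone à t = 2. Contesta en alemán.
Wir müssen die Stammfunktion unserer Gleichung für den Snap s(t) = 600·t 1-mal finden. Die Stammfunktion von dem Snap ist der Ruck. Mit j(0) = 0 erhalten wir j(t) = 300·t^2. Mit j(t) = 300·t^2 und Einsetzen von t = 2, finden wir j = 1200.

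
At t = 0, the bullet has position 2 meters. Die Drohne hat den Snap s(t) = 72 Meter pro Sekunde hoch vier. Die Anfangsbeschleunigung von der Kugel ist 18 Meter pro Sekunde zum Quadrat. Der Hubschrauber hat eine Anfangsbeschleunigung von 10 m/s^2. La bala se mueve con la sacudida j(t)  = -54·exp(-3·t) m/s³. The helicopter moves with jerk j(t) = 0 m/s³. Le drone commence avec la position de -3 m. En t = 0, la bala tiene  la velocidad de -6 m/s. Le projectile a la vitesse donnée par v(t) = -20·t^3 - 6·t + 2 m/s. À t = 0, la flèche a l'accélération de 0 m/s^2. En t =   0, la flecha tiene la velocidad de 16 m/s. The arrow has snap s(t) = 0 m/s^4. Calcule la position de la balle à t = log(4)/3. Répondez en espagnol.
Partiendo de la sacudida j(t) = -54·exp(-3·t), tomamos 3 integrales. La antiderivada de la sacudida es la aceleración. Usando a(0) = 18, obtenemos a(t) = 18·exp(-3·t). La antiderivada de la aceleración, con v(0) = -6, da la velocidad: v(t) = -6·exp(-3·t). La integral de la velocidad es la posición. Usando x(0) = 2, obtenemos x(t) = 2·exp(-3·t). Usando x(t) = 2·exp(-3·t) y sustituyendo t = log(4)/3, encontramos x = 1/2.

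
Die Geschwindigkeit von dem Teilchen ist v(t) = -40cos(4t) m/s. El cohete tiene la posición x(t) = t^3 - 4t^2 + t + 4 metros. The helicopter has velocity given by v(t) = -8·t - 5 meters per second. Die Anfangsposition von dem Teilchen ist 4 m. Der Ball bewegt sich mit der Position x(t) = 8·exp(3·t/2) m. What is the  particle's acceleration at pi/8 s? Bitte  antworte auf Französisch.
Nous devons dériver notre équation de la vitesse v(t) = -40·cos(4·t) 1 fois. En dérivant la vitesse, nous obtenons l'accélération: a(t) = 160·sin(4·t). Nous avons l'accélération a(t) = 160·sin(4·t). En substituant t = pi/8: a(pi/8) = 160.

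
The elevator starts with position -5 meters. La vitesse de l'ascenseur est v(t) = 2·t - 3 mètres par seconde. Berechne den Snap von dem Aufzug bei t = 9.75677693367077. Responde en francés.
Nous devons dériver notre équation de la vitesse v(t) = 2·t - 3 3 fois. En dérivant la vitesse, nous obtenons l'accélération: a(t) = 2. En dérivant l'accélération, nous obtenons le jerk: j(t) = 0. En prenant d/dt de j(t), nous trouvons s(t) = 0. De l'équation du snap s(t) = 0, nous substituons t = 9.75677693367077 pour obtenir s = 0.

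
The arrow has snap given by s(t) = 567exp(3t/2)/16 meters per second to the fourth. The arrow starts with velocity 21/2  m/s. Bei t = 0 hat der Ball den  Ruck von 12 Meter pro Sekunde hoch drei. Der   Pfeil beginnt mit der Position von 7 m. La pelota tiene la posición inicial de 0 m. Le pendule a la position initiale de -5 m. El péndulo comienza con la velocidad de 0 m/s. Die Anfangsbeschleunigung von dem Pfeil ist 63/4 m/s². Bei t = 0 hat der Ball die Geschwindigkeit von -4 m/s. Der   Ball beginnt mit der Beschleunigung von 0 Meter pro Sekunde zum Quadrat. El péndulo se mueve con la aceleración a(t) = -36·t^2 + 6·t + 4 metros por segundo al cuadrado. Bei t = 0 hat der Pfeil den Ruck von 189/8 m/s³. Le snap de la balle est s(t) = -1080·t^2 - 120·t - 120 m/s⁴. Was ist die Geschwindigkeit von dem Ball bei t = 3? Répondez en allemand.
Wir müssen die Stammfunktion unserer Gleichung für den Snap s(t) = -1080·t^2 - 120·t - 120 3-mal finden. Durch Integration von dem Snap und Verwendung der Anfangsbedingung j(0) = 12, erhalten wir j(t) = -360·t^3 - 60·t^2 - 120·t + 12. Mit ∫j(t)dt und Anwendung von a(0) = 0, finden wir a(t) = 2·t·(-45·t^3 - 10·t^2 - 30·t + 6). Durch Integration von der Beschleunigung und Verwendung der Anfangsbedingung v(0) = -4, erhalten wir v(t) = -18·t^5 - 5·t^4 - 20·t^3 + 6·t^2 - 4. Aus der Gleichung für die Geschwindigkeit v(t) = -18·t^5 - 5·t^4 - 20·t^3 + 6·t^2 - 4, setzen wir t = 3 ein und erhalten v = -5269.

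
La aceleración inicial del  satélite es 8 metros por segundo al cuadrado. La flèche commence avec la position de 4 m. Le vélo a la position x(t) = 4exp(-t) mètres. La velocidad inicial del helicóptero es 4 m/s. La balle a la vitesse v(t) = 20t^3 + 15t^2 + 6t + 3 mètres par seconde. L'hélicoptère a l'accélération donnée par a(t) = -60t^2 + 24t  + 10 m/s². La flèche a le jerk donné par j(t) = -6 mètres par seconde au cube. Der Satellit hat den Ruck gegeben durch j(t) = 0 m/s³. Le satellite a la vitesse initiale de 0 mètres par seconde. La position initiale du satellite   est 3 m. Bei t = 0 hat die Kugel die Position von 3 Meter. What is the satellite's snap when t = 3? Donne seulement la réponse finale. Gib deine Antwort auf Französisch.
La réponse est 0.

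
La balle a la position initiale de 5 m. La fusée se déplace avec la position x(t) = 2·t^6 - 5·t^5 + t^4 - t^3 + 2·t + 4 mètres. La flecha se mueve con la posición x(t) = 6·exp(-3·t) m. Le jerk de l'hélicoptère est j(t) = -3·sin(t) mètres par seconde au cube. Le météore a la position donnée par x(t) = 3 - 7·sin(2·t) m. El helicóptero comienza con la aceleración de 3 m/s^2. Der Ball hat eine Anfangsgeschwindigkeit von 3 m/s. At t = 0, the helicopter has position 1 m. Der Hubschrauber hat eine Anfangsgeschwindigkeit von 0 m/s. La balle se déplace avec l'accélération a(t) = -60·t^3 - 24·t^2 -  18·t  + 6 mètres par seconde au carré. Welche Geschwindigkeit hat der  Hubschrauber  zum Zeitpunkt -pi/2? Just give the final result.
Die Antwort ist -3.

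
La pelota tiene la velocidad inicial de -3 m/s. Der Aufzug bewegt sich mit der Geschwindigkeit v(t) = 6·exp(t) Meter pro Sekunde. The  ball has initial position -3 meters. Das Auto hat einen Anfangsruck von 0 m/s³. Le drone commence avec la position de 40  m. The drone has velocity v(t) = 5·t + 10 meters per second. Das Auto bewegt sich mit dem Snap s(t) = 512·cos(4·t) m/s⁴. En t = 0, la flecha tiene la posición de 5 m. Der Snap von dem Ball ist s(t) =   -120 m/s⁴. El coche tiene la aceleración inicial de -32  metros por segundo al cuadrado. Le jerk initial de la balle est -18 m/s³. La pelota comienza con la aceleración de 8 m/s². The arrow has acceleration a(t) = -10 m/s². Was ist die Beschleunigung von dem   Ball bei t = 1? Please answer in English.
Starting from snap s(t) = -120, we take 2 integrals. Integrating snap and using the initial condition j(0) = -18, we get j(t) = -120·t - 18. The antiderivative of jerk is acceleration. Using a(0) = 8, we get a(t) = -60·t^2 - 18·t + 8. Using a(t) = -60·t^2 - 18·t + 8 and substituting t = 1, we find a = -70.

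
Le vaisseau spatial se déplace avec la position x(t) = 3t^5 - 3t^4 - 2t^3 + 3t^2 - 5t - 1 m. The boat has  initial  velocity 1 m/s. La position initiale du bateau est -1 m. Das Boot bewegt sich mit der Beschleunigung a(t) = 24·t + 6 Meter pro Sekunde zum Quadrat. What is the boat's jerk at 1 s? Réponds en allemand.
Um dies zu lösen, müssen wir 1 Ableitung unserer Gleichung für die Beschleunigung a(t) = 24·t + 6 nehmen. Mit d/dt von a(t) finden wir j(t) = 24. Aus der Gleichung für den Ruck j(t) = 24, setzen wir t = 1 ein und erhalten j = 24.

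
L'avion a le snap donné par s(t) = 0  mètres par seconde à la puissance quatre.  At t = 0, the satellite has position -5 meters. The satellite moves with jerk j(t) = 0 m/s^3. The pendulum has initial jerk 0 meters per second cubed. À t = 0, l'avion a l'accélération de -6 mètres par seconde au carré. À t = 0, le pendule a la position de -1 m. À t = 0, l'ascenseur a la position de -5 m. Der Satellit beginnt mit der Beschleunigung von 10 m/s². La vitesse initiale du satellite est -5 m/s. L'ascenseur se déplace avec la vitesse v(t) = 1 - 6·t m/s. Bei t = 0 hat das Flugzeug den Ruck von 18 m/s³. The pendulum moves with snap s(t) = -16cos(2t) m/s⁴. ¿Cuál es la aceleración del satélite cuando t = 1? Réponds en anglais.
Starting from jerk j(t) = 0, we take 1 antiderivative. Integrating jerk and using the initial condition a(0) = 10, we get a(t) = 10. We have acceleration a(t) = 10. Substituting t = 1: a(1) = 10.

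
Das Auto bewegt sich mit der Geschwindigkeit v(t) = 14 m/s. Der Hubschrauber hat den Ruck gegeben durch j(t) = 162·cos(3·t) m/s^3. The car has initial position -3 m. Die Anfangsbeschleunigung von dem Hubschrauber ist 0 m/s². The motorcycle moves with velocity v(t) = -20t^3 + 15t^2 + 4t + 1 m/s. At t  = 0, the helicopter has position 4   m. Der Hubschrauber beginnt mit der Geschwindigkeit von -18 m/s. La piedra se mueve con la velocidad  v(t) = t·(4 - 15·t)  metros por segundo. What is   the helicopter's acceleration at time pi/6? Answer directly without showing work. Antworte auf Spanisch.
a(pi/6) = 54.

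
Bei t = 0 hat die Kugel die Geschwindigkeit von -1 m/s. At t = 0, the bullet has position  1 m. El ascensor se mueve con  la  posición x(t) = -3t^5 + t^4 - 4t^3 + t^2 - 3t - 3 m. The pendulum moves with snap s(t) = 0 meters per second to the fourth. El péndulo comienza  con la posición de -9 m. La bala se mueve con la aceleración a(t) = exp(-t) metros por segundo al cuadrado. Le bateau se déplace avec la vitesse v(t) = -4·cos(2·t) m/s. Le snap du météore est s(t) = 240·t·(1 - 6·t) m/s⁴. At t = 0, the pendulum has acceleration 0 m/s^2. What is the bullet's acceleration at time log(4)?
We have acceleration a(t) = exp(-t). Substituting t = log(4): a(log(4)) = 1/4.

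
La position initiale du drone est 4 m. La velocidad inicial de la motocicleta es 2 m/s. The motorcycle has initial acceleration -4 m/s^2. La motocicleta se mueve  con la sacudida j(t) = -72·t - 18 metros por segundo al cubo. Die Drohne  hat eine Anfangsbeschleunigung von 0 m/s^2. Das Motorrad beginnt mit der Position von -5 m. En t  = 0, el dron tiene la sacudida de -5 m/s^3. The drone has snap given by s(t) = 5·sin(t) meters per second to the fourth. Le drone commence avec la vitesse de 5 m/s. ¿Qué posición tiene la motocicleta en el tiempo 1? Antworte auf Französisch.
Pour résoudre ceci, nous devons prendre 3 primitives de notre équation du jerk j(t) = -72·t - 18. L'intégrale du jerk est l'accélération. En utilisant a(0) = -4, nous obtenons a(t) = -36·t^2 - 18·t - 4. L'intégrale de l'accélération, avec v(0) = 2, donne la vitesse: v(t) = -12·t^3 - 9·t^2 - 4·t + 2. La primitive de la vitesse est la position. En utilisant x(0) = -5, nous obtenons x(t) = -3·t^4 - 3·t^3 - 2·t^2 + 2·t - 5. Nous avons la position x(t) = -3·t^4 - 3·t^3 - 2·t^2 + 2·t - 5. En substituant t = 1: x(1) = -11.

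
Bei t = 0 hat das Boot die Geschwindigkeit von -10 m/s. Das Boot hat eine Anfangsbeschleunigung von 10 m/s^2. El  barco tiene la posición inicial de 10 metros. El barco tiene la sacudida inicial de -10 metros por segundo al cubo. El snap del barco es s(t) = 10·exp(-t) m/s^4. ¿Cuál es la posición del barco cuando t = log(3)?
Necesitamos integrar nuestra ecuación del snap s(t) = 10·exp(-t) 4 veces. La antiderivada del snap, con j(0) = -10, da la sacudida: j(t) = -10·exp(-t). La integral de la sacudida es la aceleración. Usando a(0) = 10, obtenemos a(t) = 10·exp(-t). La antiderivada de la aceleración, con v(0) = -10, da la velocidad: v(t) = -10·exp(-t). Integrando la velocidad y usando la condición inicial x(0) = 10, obtenemos x(t) = 10·exp(-t). Tenemos la posición x(t) = 10·exp(-t). Sustituyendo t = log(3): x(log(3)) = 10/3.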